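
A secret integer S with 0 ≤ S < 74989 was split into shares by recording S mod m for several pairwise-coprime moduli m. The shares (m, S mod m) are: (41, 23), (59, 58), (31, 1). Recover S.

The moduli are pairwise coprime; N = 41·59·31 = 74989.
N/41 = 1829; 1829 ≡ 25 (mod 41); 25·23 ≡ 1, so inverse 23.
N/59 = 1271; 1271 ≡ 32 (mod 59); 32·24 ≡ 1, so inverse 24.
N/31 = 2419; 2419 ≡ 1 (mod 31), inverse 1.
S ≡ 23·1829·23 + 58·1271·24 + 1·2419·1 = 2739192.
2739192 mod 74989 = 39588.

39588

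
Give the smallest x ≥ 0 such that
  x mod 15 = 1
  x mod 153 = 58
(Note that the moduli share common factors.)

211

gcd(15, 153) = 3 and 3 | (58 − 1), so the pair is consistent; merging gives x ≡ 211 (mod 765), where 765 = lcm(15, 153).
The solution is unique modulo lcm(15, 153) = 765.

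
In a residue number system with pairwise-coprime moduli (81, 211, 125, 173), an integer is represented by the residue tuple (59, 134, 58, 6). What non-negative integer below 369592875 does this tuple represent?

266605808

Combine the congruences pairwise.
From x ≡ 59 (mod 81) write x = 59 + 81t. Substituting into x ≡ 134 (mod 211) gives 81t ≡ 75 (mod 211), and since 81⁻¹ ≡ 99 (mod 211), t ≡ 40. Hence x ≡ 59 + 81·40 = 3299 (mod 17091).
From x ≡ 3299 (mod 17091) write x = 3299 + 17091t. Substituting into x ≡ 58 (mod 125) gives 17091t ≡ 9 (mod 125), and since 91⁻¹ ≡ 11 (mod 125), t ≡ 99. Hence x ≡ 3299 + 17091·99 = 1695308 (mod 2136375).
From x ≡ 1695308 (mod 2136375) write x = 1695308 + 2136375t. Substituting into x ≡ 6 (mod 173) gives 2136375t ≡ 98 (mod 173), and since 171⁻¹ ≡ 86 (mod 173), t ≡ 124. Hence x ≡ 1695308 + 2136375·124 = 266605808 (mod 369592875).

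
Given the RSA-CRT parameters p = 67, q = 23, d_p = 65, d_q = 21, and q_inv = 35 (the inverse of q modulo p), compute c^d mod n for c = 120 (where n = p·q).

m₁ = c^(d_p) mod p: c ≡ 53 (mod 67), and 53^65 mod 67 = 43.
m₂ = c^(d_q) mod q: c ≡ 5 (mod 23), and 5^21 mod 23 = 14.
h = q_inv·(m₁ − m₂) mod p = 35·(43 − 14) mod 67 = 10.
m = m₂ + h·q = 14 + 10·23 = 244.

244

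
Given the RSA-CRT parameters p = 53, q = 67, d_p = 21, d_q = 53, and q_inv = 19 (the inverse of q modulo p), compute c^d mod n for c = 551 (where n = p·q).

952

m₁ = c^(d_p) mod p: c ≡ 21 (mod 53), and 21^21 mod 53 = 51.
m₂ = c^(d_q) mod q: c ≡ 15 (mod 67), and 15^53 mod 67 = 14.
h = q_inv·(m₁ − m₂) mod p = 19·(51 − 14) mod 53 = 14.
m = m₂ + h·q = 14 + 14·67 = 952.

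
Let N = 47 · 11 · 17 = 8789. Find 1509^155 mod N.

Mod 47: 1509 ≡ 5; by Fermat, exponent reduces to 155 mod 46 = 17; 5^17 ≡ 38 (mod 47).
Mod 11: 1509 ≡ 2; by Fermat, exponent reduces to 155 mod 10 = 5; 2^5 ≡ 10 (mod 11).
Mod 17: 1509 ≡ 13; by Fermat, exponent reduces to 155 mod 16 = 11; 13^11 ≡ 4 (mod 17).
Combine by CRT: x ≡ 38 (mod 47), x ≡ 10 (mod 11), x ≡ 4 (mod 17) ⇒ x ≡ 5631 (mod 8789).

5631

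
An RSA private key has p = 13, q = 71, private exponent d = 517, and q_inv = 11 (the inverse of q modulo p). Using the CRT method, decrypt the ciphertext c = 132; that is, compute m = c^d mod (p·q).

470

d_p = d mod (p−1) = 517 mod 12 = 1; d_q = d mod (q−1) = 27.
m₁ = c^(d_p) mod p: c ≡ 2 (mod 13), and 2^1 mod 13 = 2.
m₂ = c^(d_q) mod q: c ≡ 61 (mod 71), and 61^27 mod 71 = 44.
h = q_inv·(m₁ − m₂) mod p = 11·(2 − 44) mod 13 = 6.
m = m₂ + h·q = 44 + 6·71 = 470.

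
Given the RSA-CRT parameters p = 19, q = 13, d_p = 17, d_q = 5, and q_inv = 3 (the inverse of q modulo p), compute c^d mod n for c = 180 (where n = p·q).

m₁ = c^(d_p) mod p: c ≡ 9 (mod 19), and 9^17 mod 19 = 17.
m₂ = c^(d_q) mod q: c ≡ 11 (mod 13), and 11^5 mod 13 = 7.
h = q_inv·(m₁ − m₂) mod p = 3·(17 − 7) mod 19 = 11.
m = m₂ + h·q = 7 + 11·13 = 150.

150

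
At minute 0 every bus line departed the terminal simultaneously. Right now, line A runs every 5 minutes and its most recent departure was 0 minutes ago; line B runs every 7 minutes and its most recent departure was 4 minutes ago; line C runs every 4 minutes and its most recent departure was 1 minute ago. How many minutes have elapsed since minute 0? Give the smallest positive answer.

25

The moduli are pairwise coprime; N = 5·7·4 = 140.
N/5 = 28; 28 ≡ 3 (mod 5); 3·2 ≡ 1, so inverse 2.
N/7 = 20; 20 ≡ 6 (mod 7); 6·6 ≡ 1, so inverse 6.
N/4 = 35; 35 ≡ 3 (mod 4); 3·3 ≡ 1, so inverse 3.
t ≡ 0·28·2 + 4·20·6 + 1·35·3 = 585.
585 mod 140 = 25.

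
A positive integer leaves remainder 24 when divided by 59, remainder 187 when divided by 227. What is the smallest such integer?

From n ≡ 24 (mod 59) write n = 24 + 59t. Substituting into n ≡ 187 (mod 227) gives 59t ≡ 163 (mod 227), and since 59⁻¹ ≡ 177 (mod 227), t ≡ 22. Hence n ≡ 24 + 59·22 = 1322 (mod 13393).

1322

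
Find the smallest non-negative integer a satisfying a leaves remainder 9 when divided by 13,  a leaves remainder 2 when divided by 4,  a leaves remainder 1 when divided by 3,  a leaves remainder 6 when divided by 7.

The moduli are pairwise coprime; N = 13·4·3·7 = 1092.
N/13 = 84; 84 ≡ 6 (mod 13); 6·11 ≡ 1, so inverse 11.
N/4 = 273; 273 ≡ 1 (mod 4), inverse 1.
N/3 = 364; 364 ≡ 1 (mod 3), inverse 1.
N/7 = 156; 156 ≡ 2 (mod 7); 2·4 ≡ 1, so inverse 4.
a ≡ 9·84·11 + 2·273·1 + 1·364·1 + 6·156·4 = 12970.
12970 mod 1092 = 958.

958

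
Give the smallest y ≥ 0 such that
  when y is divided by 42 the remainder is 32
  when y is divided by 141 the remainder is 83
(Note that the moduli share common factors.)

788

Combine the congruences pairwise.
gcd(42, 141) = 3 and 3 | (83 − 32), so the pair is consistent; merging gives y ≡ 788 (mod 1974), where 1974 = lcm(42, 141).
The solution is unique modulo lcm(42, 141) = 1974.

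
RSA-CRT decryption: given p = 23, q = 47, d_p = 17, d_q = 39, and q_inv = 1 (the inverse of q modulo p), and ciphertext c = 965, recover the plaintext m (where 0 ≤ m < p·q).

712

m₁ = c^(d_p) mod p: c ≡ 22 (mod 23), and 22^17 mod 23 = 22.
m₂ = c^(d_q) mod q: c ≡ 25 (mod 47), and 25^39 mod 47 = 7.
h = q_inv·(m₁ − m₂) mod p = 1·(22 − 7) mod 23 = 15.
m = m₂ + h·q = 7 + 15·47 = 712.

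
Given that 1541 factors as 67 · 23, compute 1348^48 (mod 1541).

Mod 67: 1348 ≡ 8; 8^48 ≡ 9 (mod 67).
Mod 23: 1348 ≡ 14; by Fermat, exponent reduces to 48 mod 22 = 4; 14^4 ≡ 6 (mod 23).
Combine by CRT: x ≡ 9 (mod 67), x ≡ 6 (mod 23) ⇒ x ≡ 880 (mod 1541).

880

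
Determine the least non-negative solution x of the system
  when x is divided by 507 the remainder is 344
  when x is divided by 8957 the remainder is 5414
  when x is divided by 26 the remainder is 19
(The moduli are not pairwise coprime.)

Combine the congruences pairwise.
gcd(507, 8957) = 169 and 169 | (5414 − 344), so the pair is consistent; merging gives x ≡ 5414 (mod 26871), where 26871 = lcm(507, 8957).
gcd(26871, 26) = 13 and 13 | (19 − 5414), so the pair is consistent; merging gives x ≡ 32285 (mod 53742), where 53742 = lcm(26871, 26).
The solution is unique modulo lcm(507, 8957, 26) = 53742.

32285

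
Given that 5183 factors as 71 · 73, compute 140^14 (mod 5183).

Mod 71: 140 ≡ 69; 69^14 ≡ 54 (mod 71).
Mod 73: 140 ≡ 67; 67^14 ≡ 69 (mod 73).
Combine by CRT: x ≡ 54 (mod 71), x ≡ 69 (mod 73) ⇒ x ≡ 2113 (mod 5183).

2113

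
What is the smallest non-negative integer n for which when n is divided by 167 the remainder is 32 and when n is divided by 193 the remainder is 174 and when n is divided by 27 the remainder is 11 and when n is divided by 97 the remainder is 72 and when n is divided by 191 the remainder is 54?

The moduli are pairwise coprime; M = 167·193·27·97·191 = 16122880899.
M/167 = 96544197; 96544197 ≡ 161 (mod 167); 161·139 ≡ 1, so inverse 139.
M/193 = 83538243; 83538243 ≡ 123 (mod 193); 123·102 ≡ 1, so inverse 102.
M/27 = 597143737; 597143737 ≡ 19 (mod 27); 19·10 ≡ 1, so inverse 10.
M/97 = 166215267; 166215267 ≡ 44 (mod 97); 44·86 ≡ 1, so inverse 86.
M/191 = 84412989; 84412989 ≡ 157 (mod 191); 157·73 ≡ 1, so inverse 73.
n ≡ 32·96544197·139 + 174·83538243·102 + 11·597143737·10 + 72·166215267·86 + 54·84412989·73 = 3339712071992.
3339712071992 mod 16122880899 = 2275725899.

2275725899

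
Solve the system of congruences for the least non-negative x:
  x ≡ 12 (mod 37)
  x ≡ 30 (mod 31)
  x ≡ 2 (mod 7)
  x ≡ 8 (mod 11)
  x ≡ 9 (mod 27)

973926

The moduli are pairwise coprime; N = 37·31·7·11·27 = 2384613.
N/37 = 64449; 64449 ≡ 32 (mod 37); 32·22 ≡ 1, so inverse 22.
N/31 = 76923; 76923 ≡ 12 (mod 31); 12·13 ≡ 1, so inverse 13.
N/7 = 340659; 340659 ≡ 4 (mod 7); 4·2 ≡ 1, so inverse 2.
N/11 = 216783; 216783 ≡ 6 (mod 11); 6·2 ≡ 1, so inverse 2.
N/27 = 88319; 88319 ≡ 2 (mod 27); 2·14 ≡ 1, so inverse 14.
x ≡ 12·64449·22 + 30·76923·13 + 2·340659·2 + 8·216783·2 + 9·88319·14 = 62973864.
62973864 mod 2384613 = 973926.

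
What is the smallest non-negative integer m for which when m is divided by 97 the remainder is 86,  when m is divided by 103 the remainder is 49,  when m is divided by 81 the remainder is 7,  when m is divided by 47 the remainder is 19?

The moduli are pairwise coprime; N = 97·103·81·47 = 38035737.
N/97 = 392121; 392121 ≡ 47 (mod 97); 47·64 ≡ 1, so inverse 64.
N/103 = 369279; 369279 ≡ 24 (mod 103); 24·73 ≡ 1, so inverse 73.
N/81 = 469577; 469577 ≡ 20 (mod 81); 20·77 ≡ 1, so inverse 77.
N/47 = 809271; 809271 ≡ 25 (mod 47); 25·32 ≡ 1, so inverse 32.
m ≡ 86·392121·64 + 49·369279·73 + 7·469577·77 + 19·809271·32 = 4224283738.
4224283738 mod 38035737 = 2316931.

2316931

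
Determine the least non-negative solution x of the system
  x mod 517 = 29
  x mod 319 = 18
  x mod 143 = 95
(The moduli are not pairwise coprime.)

49144

Combine the congruences pairwise.
gcd(517, 319) = 11 and 11 | (18 − 29), so the pair is consistent; merging gives x ≡ 4165 (mod 14993), where 14993 = lcm(517, 319).
gcd(14993, 143) = 11 and 11 | (95 − 4165), so the pair is consistent; merging gives x ≡ 49144 (mod 194909), where 194909 = lcm(14993, 143).
The solution is unique modulo lcm(517, 319, 143) = 194909.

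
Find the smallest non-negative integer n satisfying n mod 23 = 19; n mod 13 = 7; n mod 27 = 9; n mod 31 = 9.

73665

From n ≡ 19 (mod 23) write n = 19 + 23t. Substituting into n ≡ 7 (mod 13) gives 23t ≡ 1 (mod 13), and since 10⁻¹ ≡ 4 (mod 13), t ≡ 4. Hence n ≡ 19 + 23·4 = 111 (mod 299).
From n ≡ 111 (mod 299) write n = 111 + 299t. Substituting into n ≡ 9 (mod 27) gives 299t ≡ 6 (mod 27), and since 2⁻¹ ≡ 14 (mod 27), t ≡ 3. Hence n ≡ 111 + 299·3 = 1008 (mod 8073).
From n ≡ 1008 (mod 8073) write n = 1008 + 8073t. Substituting into n ≡ 9 (mod 31) gives 8073t ≡ 24 (mod 31), and since 13⁻¹ ≡ 12 (mod 31), t ≡ 9. Hence n ≡ 1008 + 8073·9 = 73665 (mod 250263).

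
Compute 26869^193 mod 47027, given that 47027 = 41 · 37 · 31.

35479

Mod 41: 26869 ≡ 14; by Fermat, exponent reduces to 193 mod 40 = 33; 14^33 ≡ 14 (mod 41).
Mod 37: 26869 ≡ 7; by Fermat, exponent reduces to 193 mod 36 = 13; 7^13 ≡ 33 (mod 37).
Mod 31: 26869 ≡ 23; by Fermat, exponent reduces to 193 mod 30 = 13; 23^13 ≡ 15 (mod 31).
Combine by CRT: x ≡ 14 (mod 41), x ≡ 33 (mod 37), x ≡ 15 (mod 31) ⇒ x ≡ 35479 (mod 47027).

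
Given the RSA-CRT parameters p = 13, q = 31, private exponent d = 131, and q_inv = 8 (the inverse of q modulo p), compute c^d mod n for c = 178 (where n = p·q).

d_p = d mod (p−1) = 131 mod 12 = 11; d_q = d mod (q−1) = 11.
m₁ = c^(d_p) mod p: c ≡ 9 (mod 13), and 9^11 mod 13 = 3.
m₂ = c^(d_q) mod q: c ≡ 23 (mod 31), and 23^11 mod 31 = 23.
h = q_inv·(m₁ − m₂) mod p = 8·(3 − 23) mod 13 = 9.
m = m₂ + h·q = 23 + 9·31 = 302.

302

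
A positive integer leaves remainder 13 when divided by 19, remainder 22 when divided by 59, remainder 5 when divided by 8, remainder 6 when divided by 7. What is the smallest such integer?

The moduli are pairwise coprime; M = 19·59·8·7 = 62776.
M/19 = 3304; 3304 ≡ 17 (mod 19); 17·9 ≡ 1, so inverse 9.
M/59 = 1064; 1064 ≡ 2 (mod 59); 2·30 ≡ 1, so inverse 30.
M/8 = 7847; 7847 ≡ 7 (mod 8); 7·7 ≡ 1, so inverse 7.
M/7 = 8968; 8968 ≡ 1 (mod 7), inverse 1.
N ≡ 13·3304·9 + 22·1064·30 + 5·7847·7 + 6·8968·1 = 1417261.
1417261 mod 62776 = 36189.

36189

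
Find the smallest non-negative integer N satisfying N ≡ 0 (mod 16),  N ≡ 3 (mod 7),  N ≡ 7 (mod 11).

304

Combine the congruences pairwise.
From N ≡ 0 (mod 16) write N = 0 + 16t. Substituting into N ≡ 3 (mod 7) gives 16t ≡ 3 (mod 7), and since 2⁻¹ ≡ 4 (mod 7), t ≡ 5. Hence N ≡ 0 + 16·5 = 80 (mod 112).
From N ≡ 80 (mod 112) write N = 80 + 112t. Substituting into N ≡ 7 (mod 11) gives 112t ≡ 4 (mod 11), and since 2⁻¹ ≡ 6 (mod 11), t ≡ 2. Hence N ≡ 80 + 112·2 = 304 (mod 1232).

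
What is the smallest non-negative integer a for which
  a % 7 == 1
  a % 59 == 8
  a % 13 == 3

From a ≡ 1 (mod 7) write a = 1 + 7t. Substituting into a ≡ 8 (mod 59) gives 7t ≡ 7 (mod 59), and since 7⁻¹ ≡ 17 (mod 59), t ≡ 1. Hence a ≡ 1 + 7·1 = 8 (mod 413).
From a ≡ 8 (mod 413) write a = 8 + 413t. Substituting into a ≡ 3 (mod 13) gives 413t ≡ 8 (mod 13), and since 10⁻¹ ≡ 4 (mod 13), t ≡ 6. Hence a ≡ 8 + 413·6 = 2486 (mod 5369).

2486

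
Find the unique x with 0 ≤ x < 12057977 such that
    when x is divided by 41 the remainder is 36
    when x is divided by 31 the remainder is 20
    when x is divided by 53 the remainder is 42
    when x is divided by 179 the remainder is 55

11859163

The moduli are pairwise coprime; N = 41·31·53·179 = 12057977.
N/41 = 294097; 294097 ≡ 4 (mod 41); 4·31 ≡ 1, so inverse 31.
N/31 = 388967; 388967 ≡ 10 (mod 31); 10·28 ≡ 1, so inverse 28.
N/53 = 227509; 227509 ≡ 33 (mod 53); 33·45 ≡ 1, so inverse 45.
N/179 = 67363; 67363 ≡ 59 (mod 179); 59·88 ≡ 1, so inverse 88.
x ≡ 36·294097·31 + 20·388967·28 + 42·227509·45 + 55·67363·88 = 1302062702.
1302062702 mod 12057977 = 11859163.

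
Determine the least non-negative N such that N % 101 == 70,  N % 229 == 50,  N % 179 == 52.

91879

The moduli are pairwise coprime; M = 101·229·179 = 4140091.
M/101 = 40991; 40991 ≡ 86 (mod 101); 86·74 ≡ 1, so inverse 74.
M/229 = 18079; 18079 ≡ 217 (mod 229); 217·19 ≡ 1, so inverse 19.
M/179 = 23129; 23129 ≡ 38 (mod 179); 38·33 ≡ 1, so inverse 33.
N ≡ 70·40991·74 + 50·18079·19 + 52·23129·33 = 269197794.
269197794 mod 4140091 = 91879.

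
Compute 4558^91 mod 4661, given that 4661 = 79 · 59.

Mod 79: 4558 ≡ 55; by Fermat, exponent reduces to 91 mod 78 = 13; 55^13 ≡ 55 (mod 79).
Mod 59: 4558 ≡ 15; by Fermat, exponent reduces to 91 mod 58 = 33; 15^33 ≡ 3 (mod 59).
Combine by CRT: x ≡ 55 (mod 79), x ≡ 3 (mod 59) ⇒ x ≡ 1714 (mod 4661).

1714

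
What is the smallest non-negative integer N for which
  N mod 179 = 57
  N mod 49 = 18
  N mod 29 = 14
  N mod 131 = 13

20074191

The moduli are pairwise coprime; M = 179·49·29·131 = 33321029.
M/179 = 186151; 186151 ≡ 170 (mod 179); 170·159 ≡ 1, so inverse 159.
M/49 = 680021; 680021 ≡ 48 (mod 49); 48·48 ≡ 1, so inverse 48.
M/29 = 1149001; 1149001 ≡ 21 (mod 29); 21·18 ≡ 1, so inverse 18.
M/131 = 254359; 254359 ≡ 88 (mod 131); 88·67 ≡ 1, so inverse 67.
N ≡ 57·186151·159 + 18·680021·48 + 14·1149001·18 + 13·254359·67 = 2785719598.
2785719598 mod 33321029 = 20074191.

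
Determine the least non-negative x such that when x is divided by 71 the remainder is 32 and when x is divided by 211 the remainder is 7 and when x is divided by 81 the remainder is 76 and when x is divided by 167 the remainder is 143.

78595186

The moduli are pairwise coprime; N = 71·211·81·167 = 202647987.
N/71 = 2854197; 2854197 ≡ 68 (mod 71); 68·47 ≡ 1, so inverse 47.
N/211 = 960417; 960417 ≡ 156 (mod 211); 156·23 ≡ 1, so inverse 23.
N/81 = 2501827; 2501827 ≡ 61 (mod 81); 61·4 ≡ 1, so inverse 4.
N/167 = 1213461; 1213461 ≡ 39 (mod 167); 39·30 ≡ 1, so inverse 30.
x ≡ 32·2854197·47 + 7·960417·23 + 76·2501827·4 + 143·1213461·30 = 10413642523.
10413642523 mod 202647987 = 78595186.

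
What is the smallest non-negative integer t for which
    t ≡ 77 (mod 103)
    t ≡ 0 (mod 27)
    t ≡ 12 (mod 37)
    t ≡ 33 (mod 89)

5513049

The moduli are pairwise coprime; N = 103·27·37·89 = 9157833.
N/103 = 88911; 88911 ≡ 22 (mod 103); 22·89 ≡ 1, so inverse 89.
N/27 = 339179; 339179 ≡ 5 (mod 27); 5·11 ≡ 1, so inverse 11.
N/37 = 247509; 247509 ≡ 16 (mod 37); 16·7 ≡ 1, so inverse 7.
N/89 = 102897; 102897 ≡ 13 (mod 89); 13·48 ≡ 1, so inverse 48.
t ≡ 77·88911·89 + 0·339179·11 + 12·247509·7 + 33·102897·48 = 793086687.
793086687 mod 9157833 = 5513049.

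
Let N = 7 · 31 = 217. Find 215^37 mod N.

89

Mod 7: 215 ≡ 5; by Fermat, exponent reduces to 37 mod 6 = 1; 5^1 ≡ 5 (mod 7).
Mod 31: 215 ≡ 29; by Fermat, exponent reduces to 37 mod 30 = 7; 29^7 ≡ 27 (mod 31).
Combine by CRT: x ≡ 5 (mod 7), x ≡ 27 (mod 31) ⇒ x ≡ 89 (mod 217).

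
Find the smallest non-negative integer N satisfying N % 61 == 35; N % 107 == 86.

4366

Combine the congruences pairwise.
From N ≡ 35 (mod 61) write N = 35 + 61t. Substituting into N ≡ 86 (mod 107) gives 61t ≡ 51 (mod 107), and since 61⁻¹ ≡ 100 (mod 107), t ≡ 71. Hence N ≡ 35 + 61·71 = 4366 (mod 6527).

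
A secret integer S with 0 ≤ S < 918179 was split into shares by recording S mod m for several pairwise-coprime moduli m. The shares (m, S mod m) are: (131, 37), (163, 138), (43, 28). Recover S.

The moduli are pairwise coprime; N = 131·163·43 = 918179.
N/131 = 7009; 7009 ≡ 66 (mod 131); 66·2 ≡ 1, so inverse 2.
N/163 = 5633; 5633 ≡ 91 (mod 163); 91·43 ≡ 1, so inverse 43.
N/43 = 21353; 21353 ≡ 25 (mod 43); 25·31 ≡ 1, so inverse 31.
S ≡ 37·7009·2 + 138·5633·43 + 28·21353·31 = 52479292.
52479292 mod 918179 = 143089.

143089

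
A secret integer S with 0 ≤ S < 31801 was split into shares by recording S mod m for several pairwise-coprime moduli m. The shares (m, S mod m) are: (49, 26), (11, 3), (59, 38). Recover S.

2280

From S ≡ 26 (mod 49) write S = 26 + 49t. Substituting into S ≡ 3 (mod 11) gives 49t ≡ 10 (mod 11), and since 5⁻¹ ≡ 9 (mod 11), t ≡ 2. Hence S ≡ 26 + 49·2 = 124 (mod 539).
From S ≡ 124 (mod 539) write S = 124 + 539t. Substituting into S ≡ 38 (mod 59) gives 539t ≡ 32 (mod 59), and since 8⁻¹ ≡ 37 (mod 59), t ≡ 4. Hence S ≡ 124 + 539·4 = 2280 (mod 31801).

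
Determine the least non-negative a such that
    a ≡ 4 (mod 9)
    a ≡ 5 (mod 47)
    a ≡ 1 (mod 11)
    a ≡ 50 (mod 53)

195196

From a ≡ 4 (mod 9) write a = 4 + 9t. Substituting into a ≡ 5 (mod 47) gives 9t ≡ 1 (mod 47), and since 9⁻¹ ≡ 21 (mod 47), t ≡ 21. Hence a ≡ 4 + 9·21 = 193 (mod 423).
From a ≡ 193 (mod 423) write a = 193 + 423t. Substituting into a ≡ 1 (mod 11) gives 423t ≡ 6 (mod 11), and since 5⁻¹ ≡ 9 (mod 11), t ≡ 10. Hence a ≡ 193 + 423·10 = 4423 (mod 4653).
From a ≡ 4423 (mod 4653) write a = 4423 + 4653t. Substituting into a ≡ 50 (mod 53) gives 4653t ≡ 26 (mod 53), and since 42⁻¹ ≡ 24 (mod 53), t ≡ 41. Hence a ≡ 4423 + 4653·41 = 195196 (mod 246609).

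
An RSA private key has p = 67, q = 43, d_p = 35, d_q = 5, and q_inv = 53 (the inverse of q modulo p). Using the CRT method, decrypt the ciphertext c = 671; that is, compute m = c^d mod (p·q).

m₁ = c^(d_p) mod p: c ≡ 1 (mod 67), and 1^35 mod 67 = 1.
m₂ = c^(d_q) mod q: c ≡ 26 (mod 43), and 26^5 mod 43 = 3.
h = q_inv·(m₁ − m₂) mod p = 53·(1 − 3) mod 67 = 28.
m = m₂ + h·q = 3 + 28·43 = 1207.

1207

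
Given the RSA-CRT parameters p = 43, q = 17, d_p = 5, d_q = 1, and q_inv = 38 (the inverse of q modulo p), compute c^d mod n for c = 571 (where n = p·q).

163

m₁ = c^(d_p) mod p: c ≡ 12 (mod 43), and 12^5 mod 43 = 34.
m₂ = c^(d_q) mod q: c ≡ 10 (mod 17), and 10^1 mod 17 = 10.
h = q_inv·(m₁ − m₂) mod p = 38·(34 − 10) mod 43 = 9.
m = m₂ + h·q = 10 + 9·17 = 163.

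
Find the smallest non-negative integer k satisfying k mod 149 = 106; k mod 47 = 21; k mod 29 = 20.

The moduli are pairwise coprime; N = 149·47·29 = 203087.
N/149 = 1363; 1363 ≡ 22 (mod 149); 22·61 ≡ 1, so inverse 61.
N/47 = 4321; 4321 ≡ 44 (mod 47); 44·31 ≡ 1, so inverse 31.
N/29 = 7003; 7003 ≡ 14 (mod 29); 14·27 ≡ 1, so inverse 27.
k ≡ 106·1363·61 + 21·4321·31 + 20·7003·27 = 15407749.
15407749 mod 203087 = 176224.

176224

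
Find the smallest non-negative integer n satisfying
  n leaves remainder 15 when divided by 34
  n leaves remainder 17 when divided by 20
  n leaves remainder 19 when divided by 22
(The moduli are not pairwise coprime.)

Combine the congruences pairwise.
gcd(34, 20) = 2 and 2 | (17 − 15), so the pair is consistent; merging gives n ≡ 117 (mod 340), where 340 = lcm(34, 20).
gcd(340, 22) = 2 and 2 | (19 − 117), so the pair is consistent; merging gives n ≡ 3517 (mod 3740), where 3740 = lcm(340, 22).
The solution is unique modulo lcm(34, 20, 22) = 3740.

3517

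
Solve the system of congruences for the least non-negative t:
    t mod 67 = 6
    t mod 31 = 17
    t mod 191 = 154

From t ≡ 6 (mod 67) write t = 6 + 67s. Substituting into t ≡ 17 (mod 31) gives 67s ≡ 11 (mod 31), and since 5⁻¹ ≡ 25 (mod 31), s ≡ 27. Hence t ≡ 6 + 67·27 = 1815 (mod 2077).
From t ≡ 1815 (mod 2077) write t = 1815 + 2077s. Substituting into t ≡ 154 (mod 191) gives 2077s ≡ 58 (mod 191), and since 167⁻¹ ≡ 183 (mod 191), s ≡ 109. Hence t ≡ 1815 + 2077·109 = 228208 (mod 396707).

228208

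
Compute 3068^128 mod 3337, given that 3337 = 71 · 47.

2139

Mod 71: 3068 ≡ 15; by Fermat, exponent reduces to 128 mod 70 = 58; 15^58 ≡ 9 (mod 71).
Mod 47: 3068 ≡ 13; by Fermat, exponent reduces to 128 mod 46 = 36; 13^36 ≡ 24 (mod 47).
Combine by CRT: x ≡ 9 (mod 71), x ≡ 24 (mod 47) ⇒ x ≡ 2139 (mod 3337).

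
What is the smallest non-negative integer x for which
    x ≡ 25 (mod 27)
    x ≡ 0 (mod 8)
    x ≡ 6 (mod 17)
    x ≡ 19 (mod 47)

111832

Combine the congruences pairwise.
From x ≡ 25 (mod 27) write x = 25 + 27t. Substituting into x ≡ 0 (mod 8) gives 27t ≡ 7 (mod 8), and since 3⁻¹ ≡ 3 (mod 8), t ≡ 5. Hence x ≡ 25 + 27·5 = 160 (mod 216).
From x ≡ 160 (mod 216) write x = 160 + 216t. Substituting into x ≡ 6 (mod 17) gives 216t ≡ 16 (mod 17), and since 12⁻¹ ≡ 10 (mod 17), t ≡ 7. Hence x ≡ 160 + 216·7 = 1672 (mod 3672).
From x ≡ 1672 (mod 3672) write x = 1672 + 3672t. Substituting into x ≡ 19 (mod 47) gives 3672t ≡ 39 (mod 47), and since 6⁻¹ ≡ 8 (mod 47), t ≡ 30. Hence x ≡ 1672 + 3672·30 = 111832 (mod 172584).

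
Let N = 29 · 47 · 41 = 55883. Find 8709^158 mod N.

49713

Mod 29: 8709 ≡ 9; by Fermat, exponent reduces to 158 mod 28 = 18; 9^18 ≡ 7 (mod 29).
Mod 47: 8709 ≡ 14; by Fermat, exponent reduces to 158 mod 46 = 20; 14^20 ≡ 34 (mod 47).
Mod 41: 8709 ≡ 17; by Fermat, exponent reduces to 158 mod 40 = 38; 17^38 ≡ 21 (mod 41).
Combine by CRT: x ≡ 7 (mod 29), x ≡ 34 (mod 47), x ≡ 21 (mod 41) ⇒ x ≡ 49713 (mod 55883).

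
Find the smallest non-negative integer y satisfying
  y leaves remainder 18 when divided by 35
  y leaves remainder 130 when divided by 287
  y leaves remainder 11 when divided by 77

gcd(35, 287) = 7 and 7 | (130 − 18), so the pair is consistent; merging gives y ≡ 1278 (mod 1435), where 1435 = lcm(35, 287).
gcd(1435, 77) = 7 and 7 | (11 − 1278), so the pair is consistent; merging gives y ≡ 7018 (mod 15785), where 15785 = lcm(1435, 77).
The solution is unique modulo lcm(35, 287, 77) = 15785.

7018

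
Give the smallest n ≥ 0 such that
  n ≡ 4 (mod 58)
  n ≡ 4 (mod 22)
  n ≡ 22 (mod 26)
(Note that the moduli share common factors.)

3194

gcd(58, 22) = 2 and 2 | (4 − 4), so the pair is consistent; merging gives n ≡ 4 (mod 638), where 638 = lcm(58, 22).
gcd(638, 26) = 2 and 2 | (22 − 4), so the pair is consistent; merging gives n ≡ 3194 (mod 8294), where 8294 = lcm(638, 26).
The solution is unique modulo lcm(58, 22, 26) = 8294.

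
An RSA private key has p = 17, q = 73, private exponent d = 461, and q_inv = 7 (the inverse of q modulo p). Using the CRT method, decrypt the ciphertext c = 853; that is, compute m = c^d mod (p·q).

828

d_p = d mod (p−1) = 461 mod 16 = 13; d_q = d mod (q−1) = 29.
m₁ = c^(d_p) mod p: c ≡ 3 (mod 17), and 3^13 mod 17 = 12.
m₂ = c^(d_q) mod q: c ≡ 50 (mod 73), and 50^29 mod 73 = 25.
h = q_inv·(m₁ − m₂) mod p = 7·(12 − 25) mod 17 = 11.
m = m₂ + h·q = 25 + 11·73 = 828.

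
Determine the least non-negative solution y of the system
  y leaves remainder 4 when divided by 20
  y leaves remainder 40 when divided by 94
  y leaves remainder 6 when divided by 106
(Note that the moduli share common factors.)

gcd(20, 94) = 2 and 2 | (40 − 4), so the pair is consistent; merging gives y ≡ 604 (mod 940), where 940 = lcm(20, 94).
gcd(940, 106) = 2 and 2 | (6 − 604), so the pair is consistent; merging gives y ≡ 19404 (mod 49820), where 49820 = lcm(940, 106).
The solution is unique modulo lcm(20, 94, 106) = 49820.

19404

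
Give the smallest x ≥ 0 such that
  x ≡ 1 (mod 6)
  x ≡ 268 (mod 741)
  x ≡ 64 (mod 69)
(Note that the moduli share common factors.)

14347

gcd(6, 741) = 3 and 3 | (268 − 1), so the pair is consistent; merging gives x ≡ 1009 (mod 1482), where 1482 = lcm(6, 741).
gcd(1482, 69) = 3 and 3 | (64 − 1009), so the pair is consistent; merging gives x ≡ 14347 (mod 34086), where 34086 = lcm(1482, 69).
The solution is unique modulo lcm(6, 741, 69) = 34086.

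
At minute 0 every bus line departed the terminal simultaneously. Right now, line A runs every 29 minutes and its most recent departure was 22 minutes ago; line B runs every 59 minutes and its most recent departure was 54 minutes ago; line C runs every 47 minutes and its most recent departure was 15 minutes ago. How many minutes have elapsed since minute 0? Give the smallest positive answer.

54629

From t ≡ 22 (mod 29) write t = 22 + 29s. Substituting into t ≡ 54 (mod 59) gives 29s ≡ 32 (mod 59), and since 29⁻¹ ≡ 57 (mod 59), s ≡ 54. Hence t ≡ 22 + 29·54 = 1588 (mod 1711).
From t ≡ 1588 (mod 1711) write t = 1588 + 1711s. Substituting into t ≡ 15 (mod 47) gives 1711s ≡ 25 (mod 47), and since 19⁻¹ ≡ 5 (mod 47), s ≡ 31. Hence t ≡ 1588 + 1711·31 = 54629 (mod 80417).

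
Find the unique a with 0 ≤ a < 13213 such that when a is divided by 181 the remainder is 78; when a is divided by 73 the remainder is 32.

10033

Combine the congruences pairwise.
From a ≡ 78 (mod 181) write a = 78 + 181t. Substituting into a ≡ 32 (mod 73) gives 181t ≡ 27 (mod 73), and since 35⁻¹ ≡ 48 (mod 73), t ≡ 55. Hence a ≡ 78 + 181·55 = 10033 (mod 13213).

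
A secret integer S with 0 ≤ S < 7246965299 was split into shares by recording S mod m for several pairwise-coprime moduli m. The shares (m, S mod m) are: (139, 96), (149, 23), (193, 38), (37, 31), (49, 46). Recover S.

Combine the congruences pairwise.
From S ≡ 96 (mod 139) write S = 96 + 139t. Substituting into S ≡ 23 (mod 149) gives 139t ≡ 76 (mod 149), and since 139⁻¹ ≡ 134 (mod 149), t ≡ 52. Hence S ≡ 96 + 139·52 = 7324 (mod 20711).
From S ≡ 7324 (mod 20711) write S = 7324 + 20711t. Substituting into S ≡ 38 (mod 193) gives 20711t ≡ 48 (mod 193), and since 60⁻¹ ≡ 74 (mod 193), t ≡ 78. Hence S ≡ 7324 + 20711·78 = 1622782 (mod 3997223).
From S ≡ 1622782 (mod 3997223) write S = 1622782 + 3997223t. Substituting into S ≡ 31 (mod 37) gives 3997223t ≡ 32 (mod 37), and since 2⁻¹ ≡ 19 (mod 37), t ≡ 16. Hence S ≡ 1622782 + 3997223·16 = 65578350 (mod 147897251).
From S ≡ 65578350 (mod 147897251) write S = 65578350 + 147897251t. Substituting into S ≡ 46 (mod 49) gives 147897251t ≡ 13 (mod 49), and since 12⁻¹ ≡ 45 (mod 49), t ≡ 46. Hence S ≡ 65578350 + 147897251·46 = 6868851896 (mod 7246965299).

6868851896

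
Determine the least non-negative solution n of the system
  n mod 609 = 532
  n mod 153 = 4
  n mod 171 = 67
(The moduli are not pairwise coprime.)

Combine the congruences pairwise.
gcd(609, 153) = 3 and 3 | (4 − 532), so the pair is consistent; merging gives n ≡ 14539 (mod 31059), where 31059 = lcm(609, 153).
gcd(31059, 171) = 9 and 9 | (67 − 14539), so the pair is consistent; merging gives n ≡ 573601 (mod 590121), where 590121 = lcm(31059, 171).
The solution is unique modulo lcm(609, 153, 171) = 590121.

573601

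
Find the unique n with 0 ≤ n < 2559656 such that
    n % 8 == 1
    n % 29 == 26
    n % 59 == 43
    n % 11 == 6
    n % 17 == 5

Combine the congruences pairwise.
From n ≡ 1 (mod 8) write n = 1 + 8t. Substituting into n ≡ 26 (mod 29) gives 8t ≡ 25 (mod 29), and since 8⁻¹ ≡ 11 (mod 29), t ≡ 14. Hence n ≡ 1 + 8·14 = 113 (mod 232).
From n ≡ 113 (mod 232) write n = 113 + 232t. Substituting into n ≡ 43 (mod 59) gives 232t ≡ 48 (mod 59), and since 55⁻¹ ≡ 44 (mod 59), t ≡ 47. Hence n ≡ 113 + 232·47 = 11017 (mod 13688).
From n ≡ 11017 (mod 13688) write n = 11017 + 13688t. Substituting into n ≡ 6 (mod 11) gives 13688t ≡ 0 (mod 11), and since 4⁻¹ ≡ 3 (mod 11), t ≡ 0. Hence n ≡ 11017 + 13688·0 = 11017 (mod 150568).
From n ≡ 11017 (mod 150568) write n = 11017 + 150568t. Substituting into n ≡ 5 (mod 17) gives 150568t ≡ 4 (mod 17), and since 16⁻¹ ≡ 16 (mod 17), t ≡ 13. Hence n ≡ 11017 + 150568·13 = 1968401 (mod 2559656).

1968401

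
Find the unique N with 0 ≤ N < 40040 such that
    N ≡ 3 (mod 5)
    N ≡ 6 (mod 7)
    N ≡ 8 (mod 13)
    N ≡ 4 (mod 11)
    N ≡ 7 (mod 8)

18143

From N ≡ 3 (mod 5) write N = 3 + 5t. Substituting into N ≡ 6 (mod 7) gives 5t ≡ 3 (mod 7), and since 5⁻¹ ≡ 3 (mod 7), t ≡ 2. Hence N ≡ 3 + 5·2 = 13 (mod 35).
From N ≡ 13 (mod 35) write N = 13 + 35t. Substituting into N ≡ 8 (mod 13) gives 35t ≡ 8 (mod 13), and since 9⁻¹ ≡ 3 (mod 13), t ≡ 11. Hence N ≡ 13 + 35·11 = 398 (mod 455).
From N ≡ 398 (mod 455) write N = 398 + 455t. Substituting into N ≡ 4 (mod 11) gives 455t ≡ 2 (mod 11), and since 4⁻¹ ≡ 3 (mod 11), t ≡ 6. Hence N ≡ 398 + 455·6 = 3128 (mod 5005).
From N ≡ 3128 (mod 5005) write N = 3128 + 5005t. Substituting into N ≡ 7 (mod 8) gives 5005t ≡ 7 (mod 8), and since 5⁻¹ ≡ 5 (mod 8), t ≡ 3. Hence N ≡ 3128 + 5005·3 = 18143 (mod 40040).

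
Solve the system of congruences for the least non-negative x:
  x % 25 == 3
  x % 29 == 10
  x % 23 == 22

3403

The moduli are pairwise coprime; N = 25·29·23 = 16675.
N/25 = 667; 667 ≡ 17 (mod 25); 17·3 ≡ 1, so inverse 3.
N/29 = 575; 575 ≡ 24 (mod 29); 24·23 ≡ 1, so inverse 23.
N/23 = 725; 725 ≡ 12 (mod 23); 12·2 ≡ 1, so inverse 2.
x ≡ 3·667·3 + 10·575·23 + 22·725·2 = 170153.
170153 mod 16675 = 3403.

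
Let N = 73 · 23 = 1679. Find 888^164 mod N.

Mod 73: 888 ≡ 12; by Fermat, exponent reduces to 164 mod 72 = 20; 12^20 ≡ 2 (mod 73).
Mod 23: 888 ≡ 14; by Fermat, exponent reduces to 164 mod 22 = 10; 14^10 ≡ 18 (mod 23).
Combine by CRT: x ≡ 2 (mod 73), x ≡ 18 (mod 23) ⇒ x ≡ 294 (mod 1679).

294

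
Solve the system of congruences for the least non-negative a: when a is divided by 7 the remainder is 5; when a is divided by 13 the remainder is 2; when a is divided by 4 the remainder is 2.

54

From a ≡ 5 (mod 7) write a = 5 + 7t. Substituting into a ≡ 2 (mod 13) gives 7t ≡ 10 (mod 13), and since 7⁻¹ ≡ 2 (mod 13), t ≡ 7. Hence a ≡ 5 + 7·7 = 54 (mod 91).
From a ≡ 54 (mod 91) write a = 54 + 91t. Substituting into a ≡ 2 (mod 4) gives 91t ≡ 0 (mod 4), and since 3⁻¹ ≡ 3 (mod 4), t ≡ 0. Hence a ≡ 54 + 91·0 = 54 (mod 364).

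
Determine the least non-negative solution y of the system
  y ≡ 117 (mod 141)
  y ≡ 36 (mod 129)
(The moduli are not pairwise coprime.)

gcd(141, 129) = 3 and 3 | (36 − 117), so the pair is consistent; merging gives y ≡ 681 (mod 6063), where 6063 = lcm(141, 129).
The solution is unique modulo lcm(141, 129) = 6063.

681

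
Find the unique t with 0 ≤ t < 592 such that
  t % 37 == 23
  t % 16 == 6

From t ≡ 23 (mod 37) write t = 23 + 37s. Substituting into t ≡ 6 (mod 16) gives 37s ≡ 15 (mod 16), and since 5⁻¹ ≡ 13 (mod 16), s ≡ 3. Hence t ≡ 23 + 37·3 = 134 (mod 592).

134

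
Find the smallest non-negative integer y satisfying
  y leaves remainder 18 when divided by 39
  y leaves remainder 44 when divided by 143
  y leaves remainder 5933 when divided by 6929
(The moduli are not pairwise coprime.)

186087

gcd(39, 143) = 13 and 13 | (44 − 18), so the pair is consistent; merging gives y ≡ 330 (mod 429), where 429 = lcm(39, 143).
gcd(429, 6929) = 13 and 13 | (5933 − 330), so the pair is consistent; merging gives y ≡ 186087 (mod 228657), where 228657 = lcm(429, 6929).
The solution is unique modulo lcm(39, 143, 6929) = 228657.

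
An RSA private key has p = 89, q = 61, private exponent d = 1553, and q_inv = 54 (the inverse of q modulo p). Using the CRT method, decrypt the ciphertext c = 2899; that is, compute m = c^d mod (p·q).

1931

d_p = d mod (p−1) = 1553 mod 88 = 57; d_q = d mod (q−1) = 53.
m₁ = c^(d_p) mod p: c ≡ 51 (mod 89), and 51^57 mod 89 = 62.
m₂ = c^(d_q) mod q: c ≡ 32 (mod 61), and 32^53 mod 61 = 40.
h = q_inv·(m₁ − m₂) mod p = 54·(62 − 40) mod 89 = 31.
m = m₂ + h·q = 40 + 31·61 = 1931.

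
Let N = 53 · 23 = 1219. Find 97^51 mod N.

Mod 53: 97 ≡ 44; 44^51 ≡ 47 (mod 53).
Mod 23: 97 ≡ 5; by Fermat, exponent reduces to 51 mod 22 = 7; 5^7 ≡ 17 (mod 23).
Combine by CRT: x ≡ 47 (mod 53), x ≡ 17 (mod 23) ⇒ x ≡ 1213 (mod 1219).

1213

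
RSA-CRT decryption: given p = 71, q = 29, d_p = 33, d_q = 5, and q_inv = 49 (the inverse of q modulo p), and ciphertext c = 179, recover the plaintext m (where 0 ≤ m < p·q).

1878

m₁ = c^(d_p) mod p: c ≡ 37 (mod 71), and 37^33 mod 71 = 32.
m₂ = c^(d_q) mod q: c ≡ 5 (mod 29), and 5^5 mod 29 = 22.
h = q_inv·(m₁ − m₂) mod p = 49·(32 − 22) mod 71 = 64.
m = m₂ + h·q = 22 + 64·29 = 1878.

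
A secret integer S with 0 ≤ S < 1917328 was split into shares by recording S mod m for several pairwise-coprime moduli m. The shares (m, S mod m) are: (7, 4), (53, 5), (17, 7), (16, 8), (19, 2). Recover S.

1620056

Combine the congruences pairwise.
From S ≡ 4 (mod 7) write S = 4 + 7t. Substituting into S ≡ 5 (mod 53) gives 7t ≡ 1 (mod 53), and since 7⁻¹ ≡ 38 (mod 53), t ≡ 38. Hence S ≡ 4 + 7·38 = 270 (mod 371).
From S ≡ 270 (mod 371) write S = 270 + 371t. Substituting into S ≡ 7 (mod 17) gives 371t ≡ 9 (mod 17), and since 14⁻¹ ≡ 11 (mod 17), t ≡ 14. Hence S ≡ 270 + 371·14 = 5464 (mod 6307).
From S ≡ 5464 (mod 6307) write S = 5464 + 6307t. Substituting into S ≡ 8 (mod 16) gives 6307t ≡ 0 (mod 16), and since 3⁻¹ ≡ 11 (mod 16), t ≡ 0. Hence S ≡ 5464 + 6307·0 = 5464 (mod 100912).
From S ≡ 5464 (mod 100912) write S = 5464 + 100912t. Substituting into S ≡ 2 (mod 19) gives 100912t ≡ 10 (mod 19), and since 3⁻¹ ≡ 13 (mod 19), t ≡ 16. Hence S ≡ 5464 + 100912·16 = 1620056 (mod 1917328).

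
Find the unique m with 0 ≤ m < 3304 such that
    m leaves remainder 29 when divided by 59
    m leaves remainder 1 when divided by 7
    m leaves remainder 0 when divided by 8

2920

The moduli are pairwise coprime; N = 59·7·8 = 3304.
N/59 = 56; 56 ≡ 56 (mod 59); 56·39 ≡ 1, so inverse 39.
N/7 = 472; 472 ≡ 3 (mod 7); 3·5 ≡ 1, so inverse 5.
N/8 = 413; 413 ≡ 5 (mod 8); 5·5 ≡ 1, so inverse 5.
m ≡ 29·56·39 + 1·472·5 + 0·413·5 = 65696.
65696 mod 3304 = 2920.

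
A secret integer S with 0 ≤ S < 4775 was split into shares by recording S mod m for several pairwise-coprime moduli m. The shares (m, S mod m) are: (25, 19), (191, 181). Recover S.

3619

From S ≡ 19 (mod 25) write S = 19 + 25t. Substituting into S ≡ 181 (mod 191) gives 25t ≡ 162 (mod 191), and since 25⁻¹ ≡ 107 (mod 191), t ≡ 144. Hence S ≡ 19 + 25·144 = 3619 (mod 4775).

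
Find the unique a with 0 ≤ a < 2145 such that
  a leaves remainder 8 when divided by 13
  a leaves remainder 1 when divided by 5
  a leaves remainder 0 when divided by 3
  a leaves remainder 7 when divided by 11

The moduli are pairwise coprime; N = 13·5·3·11 = 2145.
N/13 = 165; 165 ≡ 9 (mod 13); 9·3 ≡ 1, so inverse 3.
N/5 = 429; 429 ≡ 4 (mod 5); 4·4 ≡ 1, so inverse 4.
N/3 = 715; 715 ≡ 1 (mod 3), inverse 1.
N/11 = 195; 195 ≡ 8 (mod 11); 8·7 ≡ 1, so inverse 7.
a ≡ 8·165·3 + 1·429·4 + 0·715·1 + 7·195·7 = 15231.
15231 mod 2145 = 216.

216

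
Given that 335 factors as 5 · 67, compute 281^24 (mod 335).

Mod 5: 281 ≡ 1; since 4 | 24, by Fermat 1^24 ≡ 1 (mod 5).
Mod 67: 281 ≡ 13; 13^24 ≡ 22 (mod 67).
Combine by CRT: x ≡ 1 (mod 5), x ≡ 22 (mod 67) ⇒ x ≡ 156 (mod 335).

156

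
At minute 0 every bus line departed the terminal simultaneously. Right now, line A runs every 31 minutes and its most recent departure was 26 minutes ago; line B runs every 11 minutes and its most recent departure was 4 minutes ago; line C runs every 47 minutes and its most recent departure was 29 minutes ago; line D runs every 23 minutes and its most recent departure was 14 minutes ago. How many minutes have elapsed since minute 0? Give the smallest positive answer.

The moduli are pairwise coprime; N = 31·11·47·23 = 368621.
N/31 = 11891; 11891 ≡ 18 (mod 31); 18·19 ≡ 1, so inverse 19.
N/11 = 33511; 33511 ≡ 5 (mod 11); 5·9 ≡ 1, so inverse 9.
N/47 = 7843; 7843 ≡ 41 (mod 47); 41·39 ≡ 1, so inverse 39.
N/23 = 16027; 16027 ≡ 19 (mod 23); 19·17 ≡ 1, so inverse 17.
t ≡ 26·11891·19 + 4·33511·9 + 29·7843·39 + 14·16027·17 = 19765409.
19765409 mod 368621 = 228496.

228496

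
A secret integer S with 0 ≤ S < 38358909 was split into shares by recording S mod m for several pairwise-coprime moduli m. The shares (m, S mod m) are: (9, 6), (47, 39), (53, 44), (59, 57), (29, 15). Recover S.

7291572

From S ≡ 6 (mod 9) write S = 6 + 9t. Substituting into S ≡ 39 (mod 47) gives 9t ≡ 33 (mod 47), and since 9⁻¹ ≡ 21 (mod 47), t ≡ 35. Hence S ≡ 6 + 9·35 = 321 (mod 423).
From S ≡ 321 (mod 423) write S = 321 + 423t. Substituting into S ≡ 44 (mod 53) gives 423t ≡ 41 (mod 53), and since 52⁻¹ ≡ 52 (mod 53), t ≡ 12. Hence S ≡ 321 + 423·12 = 5397 (mod 22419).
From S ≡ 5397 (mod 22419) write S = 5397 + 22419t. Substituting into S ≡ 57 (mod 59) gives 22419t ≡ 29 (mod 59), and since 58⁻¹ ≡ 58 (mod 59), t ≡ 30. Hence S ≡ 5397 + 22419·30 = 677967 (mod 1322721).
From S ≡ 677967 (mod 1322721) write S = 677967 + 1322721t. Substituting into S ≡ 15 (mod 29) gives 1322721t ≡ 10 (mod 29), and since 2⁻¹ ≡ 15 (mod 29), t ≡ 5. Hence S ≡ 677967 + 1322721·5 = 7291572 (mod 38358909).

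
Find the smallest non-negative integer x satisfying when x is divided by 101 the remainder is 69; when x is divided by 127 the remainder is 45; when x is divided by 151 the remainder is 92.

From x ≡ 69 (mod 101) write x = 69 + 101t. Substituting into x ≡ 45 (mod 127) gives 101t ≡ 103 (mod 127), and since 101⁻¹ ≡ 83 (mod 127), t ≡ 40. Hence x ≡ 69 + 101·40 = 4109 (mod 12827).
From x ≡ 4109 (mod 12827) write x = 4109 + 12827t. Substituting into x ≡ 92 (mod 151) gives 12827t ≡ 60 (mod 151), and since 143⁻¹ ≡ 132 (mod 151), t ≡ 68. Hence x ≡ 4109 + 12827·68 = 876345 (mod 1936877).

876345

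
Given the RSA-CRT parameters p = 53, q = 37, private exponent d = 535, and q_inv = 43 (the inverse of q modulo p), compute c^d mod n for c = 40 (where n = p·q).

d_p = d mod (p−1) = 535 mod 52 = 15; d_q = d mod (q−1) = 31.
m₁ = c^(d_p) mod p: c ≡ 40 (mod 53), and 40^15 mod 53 = 43.
m₂ = c^(d_q) mod q: c ≡ 3 (mod 37), and 3^31 mod 37 = 30.
h = q_inv·(m₁ − m₂) mod p = 43·(43 − 30) mod 53 = 29.
m = m₂ + h·q = 30 + 29·37 = 1103.

1103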